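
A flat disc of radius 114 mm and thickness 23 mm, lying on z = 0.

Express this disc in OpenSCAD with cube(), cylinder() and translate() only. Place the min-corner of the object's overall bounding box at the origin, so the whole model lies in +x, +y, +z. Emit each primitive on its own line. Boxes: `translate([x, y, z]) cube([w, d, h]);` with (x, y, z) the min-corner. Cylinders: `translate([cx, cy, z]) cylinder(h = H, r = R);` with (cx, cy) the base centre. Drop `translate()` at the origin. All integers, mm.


translate([114, 114, 0]) cylinder(h = 23, r = 114);


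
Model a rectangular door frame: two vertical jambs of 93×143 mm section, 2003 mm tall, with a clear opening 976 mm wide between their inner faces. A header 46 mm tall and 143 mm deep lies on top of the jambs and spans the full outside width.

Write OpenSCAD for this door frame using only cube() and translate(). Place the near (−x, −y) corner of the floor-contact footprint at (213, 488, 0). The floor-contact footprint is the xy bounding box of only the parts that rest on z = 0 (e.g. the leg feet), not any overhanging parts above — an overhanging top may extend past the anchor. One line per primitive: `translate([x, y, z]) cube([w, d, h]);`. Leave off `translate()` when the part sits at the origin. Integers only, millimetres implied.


translate([213, 488, 0]) cube([93, 143, 2003]);
translate([1282, 488, 0]) cube([93, 143, 2003]);
translate([213, 488, 2003]) cube([1162, 143, 46]);


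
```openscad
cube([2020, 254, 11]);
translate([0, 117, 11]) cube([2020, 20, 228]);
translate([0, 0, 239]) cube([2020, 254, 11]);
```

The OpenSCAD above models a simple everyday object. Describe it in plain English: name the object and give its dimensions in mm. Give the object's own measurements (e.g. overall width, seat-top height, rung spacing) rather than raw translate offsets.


An I-beam lying along x, 2020 mm long. Overall section height 250 mm. Two flanges 254 mm wide (y) and 11 mm thick, one on the floor and one at the top; a web 20 mm thick runs between them, centred on the flange width.


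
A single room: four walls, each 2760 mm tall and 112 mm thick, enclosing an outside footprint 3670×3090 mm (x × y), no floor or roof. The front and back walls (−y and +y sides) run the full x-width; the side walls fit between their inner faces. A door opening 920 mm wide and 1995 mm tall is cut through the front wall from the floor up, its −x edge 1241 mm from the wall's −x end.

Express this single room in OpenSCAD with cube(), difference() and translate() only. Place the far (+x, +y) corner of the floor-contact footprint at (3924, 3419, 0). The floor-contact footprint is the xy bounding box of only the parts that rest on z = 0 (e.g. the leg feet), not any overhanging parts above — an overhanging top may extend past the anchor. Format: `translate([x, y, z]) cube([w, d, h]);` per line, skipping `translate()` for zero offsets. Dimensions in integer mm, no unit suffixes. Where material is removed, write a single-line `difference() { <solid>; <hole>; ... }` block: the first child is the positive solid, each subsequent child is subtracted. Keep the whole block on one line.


difference() { translate([254, 329, 0]) cube([3670, 112, 2760]); translate([1495, 329, 0]) cube([920, 112, 1995]); }
translate([254, 3307, 0]) cube([3670, 112, 2760]);
translate([254, 441, 0]) cube([112, 2866, 2760]);
translate([3812, 441, 0]) cube([112, 2866, 2760]);


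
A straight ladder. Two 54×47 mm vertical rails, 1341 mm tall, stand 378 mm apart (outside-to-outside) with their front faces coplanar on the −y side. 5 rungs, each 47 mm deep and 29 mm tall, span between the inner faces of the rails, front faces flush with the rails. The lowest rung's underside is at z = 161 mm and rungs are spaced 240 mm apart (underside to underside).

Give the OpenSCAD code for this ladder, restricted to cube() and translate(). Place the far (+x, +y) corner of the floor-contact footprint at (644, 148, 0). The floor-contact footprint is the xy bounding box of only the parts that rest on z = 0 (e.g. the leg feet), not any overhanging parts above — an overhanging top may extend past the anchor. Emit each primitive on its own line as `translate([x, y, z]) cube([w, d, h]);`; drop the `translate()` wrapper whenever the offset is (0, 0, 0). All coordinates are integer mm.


translate([266, 101, 0]) cube([54, 47, 1341]);
translate([590, 101, 0]) cube([54, 47, 1341]);
translate([320, 101, 161]) cube([270, 47, 29]);
translate([320, 101, 401]) cube([270, 47, 29]);
translate([320, 101, 641]) cube([270, 47, 29]);
translate([320, 101, 881]) cube([270, 47, 29]);
translate([320, 101, 1121]) cube([270, 47, 29]);


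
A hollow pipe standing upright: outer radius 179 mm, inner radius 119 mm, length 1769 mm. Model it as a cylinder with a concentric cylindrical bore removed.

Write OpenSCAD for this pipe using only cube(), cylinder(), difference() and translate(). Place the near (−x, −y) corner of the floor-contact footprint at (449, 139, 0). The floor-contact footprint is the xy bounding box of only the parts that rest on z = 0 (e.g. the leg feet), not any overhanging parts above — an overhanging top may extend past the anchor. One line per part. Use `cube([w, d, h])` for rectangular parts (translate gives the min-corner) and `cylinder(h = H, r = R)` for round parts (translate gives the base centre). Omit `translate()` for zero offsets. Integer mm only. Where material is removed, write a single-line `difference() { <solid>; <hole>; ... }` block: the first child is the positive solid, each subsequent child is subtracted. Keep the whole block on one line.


difference() { translate([628, 318, 0]) cylinder(h = 1769, r = 179); translate([628, 318, 0]) cylinder(h = 1769, r = 119); }


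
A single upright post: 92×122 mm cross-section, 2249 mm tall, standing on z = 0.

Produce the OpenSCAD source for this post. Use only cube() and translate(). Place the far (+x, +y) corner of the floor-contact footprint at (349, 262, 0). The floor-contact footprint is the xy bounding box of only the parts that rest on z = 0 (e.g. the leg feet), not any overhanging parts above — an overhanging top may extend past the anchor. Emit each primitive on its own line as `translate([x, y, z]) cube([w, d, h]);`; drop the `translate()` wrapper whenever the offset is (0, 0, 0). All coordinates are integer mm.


translate([257, 140, 0]) cube([92, 122, 2249]);


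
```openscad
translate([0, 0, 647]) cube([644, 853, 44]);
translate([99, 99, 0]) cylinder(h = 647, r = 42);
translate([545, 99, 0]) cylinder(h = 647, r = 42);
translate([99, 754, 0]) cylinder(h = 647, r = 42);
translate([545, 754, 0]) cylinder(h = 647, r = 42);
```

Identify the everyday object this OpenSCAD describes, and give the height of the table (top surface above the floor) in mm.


A table. The table height is 691 mm.

A 644×853×44 slab sits at z = 647 on four Ø84 mm round legs — a table. The top surface is at 647 + 44 = 691 mm.


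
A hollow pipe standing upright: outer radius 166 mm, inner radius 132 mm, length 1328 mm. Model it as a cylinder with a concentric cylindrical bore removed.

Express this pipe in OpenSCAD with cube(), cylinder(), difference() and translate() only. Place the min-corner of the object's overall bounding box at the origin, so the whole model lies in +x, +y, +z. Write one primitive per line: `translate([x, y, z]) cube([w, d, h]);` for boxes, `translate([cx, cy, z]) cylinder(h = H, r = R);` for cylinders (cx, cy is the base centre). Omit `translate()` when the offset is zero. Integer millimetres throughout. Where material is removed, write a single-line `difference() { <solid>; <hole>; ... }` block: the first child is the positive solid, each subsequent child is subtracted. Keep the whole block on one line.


difference() { translate([166, 166, 0]) cylinder(h = 1328, r = 166); translate([166, 166, 0]) cylinder(h = 1328, r = 132); }


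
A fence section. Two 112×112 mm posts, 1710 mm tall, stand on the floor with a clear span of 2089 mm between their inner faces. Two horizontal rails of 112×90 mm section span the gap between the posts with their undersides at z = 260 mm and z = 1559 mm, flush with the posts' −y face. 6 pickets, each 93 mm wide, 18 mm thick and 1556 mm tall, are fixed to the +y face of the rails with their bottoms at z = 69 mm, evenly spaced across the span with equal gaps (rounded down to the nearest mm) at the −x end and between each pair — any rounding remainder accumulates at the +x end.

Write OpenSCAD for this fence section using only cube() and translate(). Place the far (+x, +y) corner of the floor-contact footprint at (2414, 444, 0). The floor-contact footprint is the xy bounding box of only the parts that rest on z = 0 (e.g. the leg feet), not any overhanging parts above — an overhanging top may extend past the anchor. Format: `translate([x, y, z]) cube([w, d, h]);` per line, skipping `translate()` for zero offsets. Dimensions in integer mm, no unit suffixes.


translate([101, 332, 0]) cube([112, 112, 1710]);
translate([2302, 332, 0]) cube([112, 112, 1710]);
translate([213, 332, 260]) cube([2089, 112, 90]);
translate([213, 332, 1559]) cube([2089, 112, 90]);
translate([431, 444, 69]) cube([93, 18, 1556]);
translate([742, 444, 69]) cube([93, 18, 1556]);
translate([1053, 444, 69]) cube([93, 18, 1556]);
translate([1364, 444, 69]) cube([93, 18, 1556]);
translate([1675, 444, 69]) cube([93, 18, 1556]);
translate([1986, 444, 69]) cube([93, 18, 1556]);


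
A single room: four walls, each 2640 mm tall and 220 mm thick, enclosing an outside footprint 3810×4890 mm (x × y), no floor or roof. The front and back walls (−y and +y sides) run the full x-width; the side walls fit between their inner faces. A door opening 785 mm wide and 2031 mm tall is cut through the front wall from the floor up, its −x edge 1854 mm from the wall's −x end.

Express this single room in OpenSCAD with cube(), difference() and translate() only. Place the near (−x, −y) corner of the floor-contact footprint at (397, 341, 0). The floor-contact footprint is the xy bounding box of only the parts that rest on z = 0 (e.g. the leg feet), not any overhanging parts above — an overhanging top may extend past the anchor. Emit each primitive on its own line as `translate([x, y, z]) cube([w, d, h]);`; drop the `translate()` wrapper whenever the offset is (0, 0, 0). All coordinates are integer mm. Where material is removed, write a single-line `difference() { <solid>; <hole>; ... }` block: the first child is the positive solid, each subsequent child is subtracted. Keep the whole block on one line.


difference() { translate([397, 341, 0]) cube([3810, 220, 2640]); translate([2251, 341, 0]) cube([785, 220, 2031]); }
translate([397, 5011, 0]) cube([3810, 220, 2640]);
translate([397, 561, 0]) cube([220, 4450, 2640]);
translate([3987, 561, 0]) cube([220, 4450, 2640]);


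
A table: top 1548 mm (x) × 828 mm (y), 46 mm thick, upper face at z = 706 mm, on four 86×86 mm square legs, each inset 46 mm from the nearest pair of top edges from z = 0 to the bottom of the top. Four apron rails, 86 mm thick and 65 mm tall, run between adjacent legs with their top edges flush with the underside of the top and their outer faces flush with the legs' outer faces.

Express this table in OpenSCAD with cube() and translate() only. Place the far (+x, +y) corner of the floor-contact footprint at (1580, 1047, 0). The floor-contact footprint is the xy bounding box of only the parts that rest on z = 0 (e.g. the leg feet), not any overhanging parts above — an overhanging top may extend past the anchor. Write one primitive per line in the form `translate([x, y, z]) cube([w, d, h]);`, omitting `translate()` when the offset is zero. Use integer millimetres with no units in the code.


translate([78, 265, 660]) cube([1548, 828, 46]);
translate([124, 311, 0]) cube([86, 86, 660]);
translate([1494, 311, 0]) cube([86, 86, 660]);
translate([124, 961, 0]) cube([86, 86, 660]);
translate([1494, 961, 0]) cube([86, 86, 660]);
translate([210, 311, 595]) cube([1284, 86, 65]);
translate([210, 961, 595]) cube([1284, 86, 65]);
translate([124, 397, 595]) cube([86, 564, 65]);
translate([1494, 397, 595]) cube([86, 564, 65]);


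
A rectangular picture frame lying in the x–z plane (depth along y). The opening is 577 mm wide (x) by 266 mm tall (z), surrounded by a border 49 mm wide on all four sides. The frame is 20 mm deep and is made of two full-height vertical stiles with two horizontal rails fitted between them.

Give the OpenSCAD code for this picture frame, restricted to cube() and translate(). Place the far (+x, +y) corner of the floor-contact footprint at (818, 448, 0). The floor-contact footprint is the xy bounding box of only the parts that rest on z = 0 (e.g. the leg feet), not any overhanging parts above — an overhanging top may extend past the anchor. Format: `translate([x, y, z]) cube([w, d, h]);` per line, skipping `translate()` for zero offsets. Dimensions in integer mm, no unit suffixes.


translate([143, 428, 0]) cube([49, 20, 364]);
translate([769, 428, 0]) cube([49, 20, 364]);
translate([192, 428, 0]) cube([577, 20, 49]);
translate([192, 428, 315]) cube([577, 20, 49]);


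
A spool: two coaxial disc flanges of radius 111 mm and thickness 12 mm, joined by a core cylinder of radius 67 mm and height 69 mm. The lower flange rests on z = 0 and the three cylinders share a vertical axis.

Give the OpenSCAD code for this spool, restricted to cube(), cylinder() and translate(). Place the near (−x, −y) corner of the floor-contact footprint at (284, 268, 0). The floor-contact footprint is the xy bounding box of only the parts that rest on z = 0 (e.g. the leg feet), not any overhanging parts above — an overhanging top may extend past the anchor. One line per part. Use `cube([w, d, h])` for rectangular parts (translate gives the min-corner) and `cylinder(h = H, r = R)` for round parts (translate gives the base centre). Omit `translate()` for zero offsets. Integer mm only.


translate([395, 379, 0]) cylinder(h = 12, r = 111);
translate([395, 379, 12]) cylinder(h = 69, r = 67);
translate([395, 379, 81]) cylinder(h = 12, r = 111);


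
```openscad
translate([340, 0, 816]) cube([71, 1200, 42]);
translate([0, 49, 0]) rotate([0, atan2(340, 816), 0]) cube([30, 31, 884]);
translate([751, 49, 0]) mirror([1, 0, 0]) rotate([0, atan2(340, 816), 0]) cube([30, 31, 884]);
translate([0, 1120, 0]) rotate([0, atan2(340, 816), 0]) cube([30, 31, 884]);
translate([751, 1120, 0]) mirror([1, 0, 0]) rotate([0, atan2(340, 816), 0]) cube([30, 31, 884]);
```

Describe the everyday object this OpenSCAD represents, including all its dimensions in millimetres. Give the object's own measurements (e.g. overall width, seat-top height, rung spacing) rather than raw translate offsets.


A sawhorse. A 71×1200×42 mm beam (x, y, z) sits on two A-frame leg pairs. Each pair is two raked legs of 30×31 mm section (31 mm along y) splaying symmetrically in x. Each leg rises 816 mm vertically over 340 mm of horizontal reach and is 884 mm long along its own axis. Every leg's outer bottom edge rests on the floor and its outer top edge meets a bottom edge of the beam — the left legs (tilting toward +x) meet the beam's −x bottom edge, the right legs (their mirror images, tilting toward −x) meet its +x bottom edge — so the leg tops tuck under the beam, the beam's underside is 816 mm above the floor, and the feet are 751 mm apart outside-to-outside with the beam centred between them. The two leg pairs are set in 49 mm from either end of the beam.


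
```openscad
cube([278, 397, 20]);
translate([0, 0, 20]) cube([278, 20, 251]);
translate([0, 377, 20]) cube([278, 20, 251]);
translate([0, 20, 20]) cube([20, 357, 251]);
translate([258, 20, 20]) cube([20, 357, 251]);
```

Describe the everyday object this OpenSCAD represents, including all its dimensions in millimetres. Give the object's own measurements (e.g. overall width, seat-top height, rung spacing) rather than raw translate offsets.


An open-topped rectangular box: outside dimensions 278×397×271 mm, with a uniform wall and base thickness of 20 mm. The base is a full 278×397 slab on the floor; four walls sit on top of the base. The front and back walls (the −y and +y sides) span the full width; the two side walls fit between them.


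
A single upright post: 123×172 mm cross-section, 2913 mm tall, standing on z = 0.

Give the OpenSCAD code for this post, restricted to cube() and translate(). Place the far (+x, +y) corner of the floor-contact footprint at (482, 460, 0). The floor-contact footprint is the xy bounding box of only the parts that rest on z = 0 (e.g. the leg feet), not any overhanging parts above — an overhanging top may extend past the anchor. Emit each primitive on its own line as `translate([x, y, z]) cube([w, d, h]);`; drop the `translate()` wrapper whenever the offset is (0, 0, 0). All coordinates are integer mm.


translate([359, 288, 0]) cube([123, 172, 2913]);


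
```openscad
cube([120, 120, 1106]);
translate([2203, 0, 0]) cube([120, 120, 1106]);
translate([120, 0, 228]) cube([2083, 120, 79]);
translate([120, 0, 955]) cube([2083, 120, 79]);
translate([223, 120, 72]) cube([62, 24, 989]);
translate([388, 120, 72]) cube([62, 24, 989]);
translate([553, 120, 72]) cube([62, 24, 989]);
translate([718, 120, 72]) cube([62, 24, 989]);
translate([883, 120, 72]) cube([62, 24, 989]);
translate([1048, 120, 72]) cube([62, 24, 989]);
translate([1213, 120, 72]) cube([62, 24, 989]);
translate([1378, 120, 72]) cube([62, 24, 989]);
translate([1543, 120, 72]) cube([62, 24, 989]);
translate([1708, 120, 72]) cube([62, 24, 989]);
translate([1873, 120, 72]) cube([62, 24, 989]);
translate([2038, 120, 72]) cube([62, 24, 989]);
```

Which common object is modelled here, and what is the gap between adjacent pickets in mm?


A fence section. The picket gap is 103 mm.

Two posts, two rails, 12 pickets — a fence section. Span 2083 mm holds 12 pickets of 62 mm with 13 equal gaps: ⌊(2083 − 12·62) / 13⌋ = 103 mm.


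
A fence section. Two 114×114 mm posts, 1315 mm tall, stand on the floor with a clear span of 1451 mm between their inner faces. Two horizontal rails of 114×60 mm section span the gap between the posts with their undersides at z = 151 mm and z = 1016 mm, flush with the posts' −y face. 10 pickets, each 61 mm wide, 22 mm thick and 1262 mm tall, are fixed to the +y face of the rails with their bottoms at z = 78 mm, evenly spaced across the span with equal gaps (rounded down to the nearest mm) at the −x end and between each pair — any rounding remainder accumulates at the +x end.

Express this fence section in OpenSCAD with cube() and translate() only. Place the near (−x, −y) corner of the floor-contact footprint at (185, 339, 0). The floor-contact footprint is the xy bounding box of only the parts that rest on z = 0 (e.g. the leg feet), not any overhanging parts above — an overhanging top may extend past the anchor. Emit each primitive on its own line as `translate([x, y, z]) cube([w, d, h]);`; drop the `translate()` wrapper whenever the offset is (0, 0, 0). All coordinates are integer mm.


translate([185, 339, 0]) cube([114, 114, 1315]);
translate([1750, 339, 0]) cube([114, 114, 1315]);
translate([299, 339, 151]) cube([1451, 114, 60]);
translate([299, 339, 1016]) cube([1451, 114, 60]);
translate([375, 453, 78]) cube([61, 22, 1262]);
translate([512, 453, 78]) cube([61, 22, 1262]);
translate([649, 453, 78]) cube([61, 22, 1262]);
translate([786, 453, 78]) cube([61, 22, 1262]);
translate([923, 453, 78]) cube([61, 22, 1262]);
translate([1060, 453, 78]) cube([61, 22, 1262]);
translate([1197, 453, 78]) cube([61, 22, 1262]);
translate([1334, 453, 78]) cube([61, 22, 1262]);
translate([1471, 453, 78]) cube([61, 22, 1262]);
translate([1608, 453, 78]) cube([61, 22, 1262]);


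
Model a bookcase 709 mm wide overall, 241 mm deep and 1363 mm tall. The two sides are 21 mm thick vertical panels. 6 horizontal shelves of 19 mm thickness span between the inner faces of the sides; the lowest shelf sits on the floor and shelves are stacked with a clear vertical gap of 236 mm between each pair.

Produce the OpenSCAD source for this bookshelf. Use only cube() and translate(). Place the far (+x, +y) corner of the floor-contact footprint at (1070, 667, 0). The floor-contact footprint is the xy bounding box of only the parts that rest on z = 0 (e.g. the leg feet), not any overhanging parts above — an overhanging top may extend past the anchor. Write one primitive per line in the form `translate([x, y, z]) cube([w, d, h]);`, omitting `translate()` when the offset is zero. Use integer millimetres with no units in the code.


translate([361, 426, 0]) cube([21, 241, 1363]);
translate([1049, 426, 0]) cube([21, 241, 1363]);
translate([382, 426, 0]) cube([667, 241, 19]);
translate([382, 426, 255]) cube([667, 241, 19]);
translate([382, 426, 510]) cube([667, 241, 19]);
translate([382, 426, 765]) cube([667, 241, 19]);
translate([382, 426, 1020]) cube([667, 241, 19]);
translate([382, 426, 1275]) cube([667, 241, 19]);


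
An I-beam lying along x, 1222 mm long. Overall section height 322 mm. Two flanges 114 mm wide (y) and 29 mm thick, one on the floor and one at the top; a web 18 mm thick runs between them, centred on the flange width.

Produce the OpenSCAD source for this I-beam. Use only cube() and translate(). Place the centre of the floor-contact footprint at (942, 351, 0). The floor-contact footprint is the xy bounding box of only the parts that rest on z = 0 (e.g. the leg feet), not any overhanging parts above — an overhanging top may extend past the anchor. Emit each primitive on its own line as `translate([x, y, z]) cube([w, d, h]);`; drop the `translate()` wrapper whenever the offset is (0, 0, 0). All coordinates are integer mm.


translate([331, 294, 0]) cube([1222, 114, 29]);
translate([331, 342, 29]) cube([1222, 18, 264]);
translate([331, 294, 293]) cube([1222, 114, 29]);


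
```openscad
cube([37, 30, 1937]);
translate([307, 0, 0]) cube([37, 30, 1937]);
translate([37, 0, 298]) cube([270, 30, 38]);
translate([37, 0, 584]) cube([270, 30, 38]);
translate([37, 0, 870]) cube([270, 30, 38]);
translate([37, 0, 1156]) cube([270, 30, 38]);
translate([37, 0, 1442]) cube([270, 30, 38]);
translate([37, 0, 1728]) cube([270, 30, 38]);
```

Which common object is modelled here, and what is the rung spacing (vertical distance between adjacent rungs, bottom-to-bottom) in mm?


A ladder. The rung spacing is 286 mm.

Two tall 37×30 posts with 6 short bars between them — a ladder. Adjacent rungs sit at z = 298 and z = 584, so the spacing is 584 − 298 = 286 mm.


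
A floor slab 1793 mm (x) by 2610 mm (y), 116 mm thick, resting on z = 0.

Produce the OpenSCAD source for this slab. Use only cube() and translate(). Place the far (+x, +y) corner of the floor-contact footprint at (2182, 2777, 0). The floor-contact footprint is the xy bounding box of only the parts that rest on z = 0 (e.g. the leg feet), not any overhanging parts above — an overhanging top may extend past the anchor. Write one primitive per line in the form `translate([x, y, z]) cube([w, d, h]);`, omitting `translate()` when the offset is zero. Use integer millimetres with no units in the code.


translate([389, 167, 0]) cube([1793, 2610, 116]);


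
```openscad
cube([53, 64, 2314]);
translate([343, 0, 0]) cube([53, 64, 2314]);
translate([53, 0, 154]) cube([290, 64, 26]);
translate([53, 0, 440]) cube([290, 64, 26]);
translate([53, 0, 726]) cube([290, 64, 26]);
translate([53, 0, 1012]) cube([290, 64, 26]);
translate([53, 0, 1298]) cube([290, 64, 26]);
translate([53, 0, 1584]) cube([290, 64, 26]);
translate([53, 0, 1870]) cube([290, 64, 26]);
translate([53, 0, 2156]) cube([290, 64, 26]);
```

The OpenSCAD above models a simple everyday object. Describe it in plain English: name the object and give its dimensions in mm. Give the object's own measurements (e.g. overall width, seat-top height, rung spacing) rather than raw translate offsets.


A straight ladder. Two 53×64 mm vertical rails, 2314 mm tall, stand 396 mm apart (outside-to-outside) with their front faces coplanar on the −y side. 8 rungs, each 64 mm deep and 26 mm tall, span between the inner faces of the rails, front faces flush with the rails. The lowest rung's underside is at z = 154 mm and rungs are spaced 286 mm apart (underside to underside).


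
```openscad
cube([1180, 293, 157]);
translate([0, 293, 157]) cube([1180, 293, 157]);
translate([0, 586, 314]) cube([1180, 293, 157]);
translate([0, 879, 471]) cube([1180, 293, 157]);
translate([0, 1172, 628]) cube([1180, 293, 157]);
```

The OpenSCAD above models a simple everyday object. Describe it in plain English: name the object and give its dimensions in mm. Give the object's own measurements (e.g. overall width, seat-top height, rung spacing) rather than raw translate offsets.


A straight staircase of 5 solid steps. Each step is 1180 mm wide (x), 293 mm deep (y, the going) and 157 mm tall (the rise). The first step rests on the floor; each subsequent step sits one going further in +y and one rise higher in +z, directly behind and above the previous step with no overlap.


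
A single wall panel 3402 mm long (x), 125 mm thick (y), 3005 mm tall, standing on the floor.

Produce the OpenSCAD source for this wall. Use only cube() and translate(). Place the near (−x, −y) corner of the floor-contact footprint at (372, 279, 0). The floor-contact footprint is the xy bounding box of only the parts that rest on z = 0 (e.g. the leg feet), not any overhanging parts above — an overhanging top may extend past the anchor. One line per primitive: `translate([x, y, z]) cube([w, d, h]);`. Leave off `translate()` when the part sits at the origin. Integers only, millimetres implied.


translate([372, 279, 0]) cube([3402, 125, 3005]);


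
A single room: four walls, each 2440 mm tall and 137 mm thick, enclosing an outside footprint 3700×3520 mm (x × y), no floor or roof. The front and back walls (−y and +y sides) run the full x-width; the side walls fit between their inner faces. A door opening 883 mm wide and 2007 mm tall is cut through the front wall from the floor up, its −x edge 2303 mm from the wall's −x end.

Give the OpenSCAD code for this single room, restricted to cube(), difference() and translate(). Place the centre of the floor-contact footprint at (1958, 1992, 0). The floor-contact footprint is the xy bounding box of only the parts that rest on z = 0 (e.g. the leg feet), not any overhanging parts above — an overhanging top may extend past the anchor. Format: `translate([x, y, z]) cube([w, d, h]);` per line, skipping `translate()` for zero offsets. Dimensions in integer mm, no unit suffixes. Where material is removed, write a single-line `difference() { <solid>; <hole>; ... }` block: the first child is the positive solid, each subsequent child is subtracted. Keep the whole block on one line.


difference() { translate([108, 232, 0]) cube([3700, 137, 2440]); translate([2411, 232, 0]) cube([883, 137, 2007]); }
translate([108, 3615, 0]) cube([3700, 137, 2440]);
translate([108, 369, 0]) cube([137, 3246, 2440]);
translate([3671, 369, 0]) cube([137, 3246, 2440]);


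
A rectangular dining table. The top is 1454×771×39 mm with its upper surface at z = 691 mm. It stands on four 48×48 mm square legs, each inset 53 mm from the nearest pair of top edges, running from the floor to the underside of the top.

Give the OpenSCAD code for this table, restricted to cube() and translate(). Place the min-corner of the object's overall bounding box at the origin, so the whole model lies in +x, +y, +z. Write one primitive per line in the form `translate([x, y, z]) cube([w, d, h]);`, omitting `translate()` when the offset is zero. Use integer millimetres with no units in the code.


translate([0, 0, 652]) cube([1454, 771, 39]);
translate([53, 53, 0]) cube([48, 48, 652]);
translate([1353, 53, 0]) cube([48, 48, 652]);
translate([53, 670, 0]) cube([48, 48, 652]);
translate([1353, 670, 0]) cube([48, 48, 652]);


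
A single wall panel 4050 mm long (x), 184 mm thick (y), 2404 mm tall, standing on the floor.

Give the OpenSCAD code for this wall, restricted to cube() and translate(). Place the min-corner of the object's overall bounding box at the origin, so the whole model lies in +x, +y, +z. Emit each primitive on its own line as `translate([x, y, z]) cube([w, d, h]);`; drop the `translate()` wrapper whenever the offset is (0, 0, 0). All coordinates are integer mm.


cube([4050, 184, 2404]);


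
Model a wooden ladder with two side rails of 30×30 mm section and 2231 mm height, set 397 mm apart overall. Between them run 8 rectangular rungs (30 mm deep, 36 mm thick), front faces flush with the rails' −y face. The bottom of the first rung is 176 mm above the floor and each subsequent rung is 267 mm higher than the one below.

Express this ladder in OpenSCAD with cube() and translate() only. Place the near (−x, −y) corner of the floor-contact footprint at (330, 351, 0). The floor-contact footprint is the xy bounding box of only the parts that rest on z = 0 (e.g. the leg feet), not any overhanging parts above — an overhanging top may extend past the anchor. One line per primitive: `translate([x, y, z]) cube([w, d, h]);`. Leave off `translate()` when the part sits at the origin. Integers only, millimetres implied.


// rung span = 397 - 2*30 = 337
// rung[k] z = 176 + k*267
translate([330, 351, 0]) cube([30, 30, 2231]);
translate([697, 351, 0]) cube([30, 30, 2231]);
translate([360, 351, 176]) cube([337, 30, 36]);
translate([360, 351, 443]) cube([337, 30, 36]);
translate([360, 351, 710]) cube([337, 30, 36]);
translate([360, 351, 977]) cube([337, 30, 36]);
translate([360, 351, 1244]) cube([337, 30, 36]);
translate([360, 351, 1511]) cube([337, 30, 36]);
translate([360, 351, 1778]) cube([337, 30, 36]);
translate([360, 351, 2045]) cube([337, 30, 36]);


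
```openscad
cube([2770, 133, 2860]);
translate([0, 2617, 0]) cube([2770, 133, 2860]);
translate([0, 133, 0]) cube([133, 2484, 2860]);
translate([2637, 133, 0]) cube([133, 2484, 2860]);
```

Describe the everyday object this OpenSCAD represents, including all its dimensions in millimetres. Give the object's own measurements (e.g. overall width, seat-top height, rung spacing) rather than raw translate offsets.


The wall frame of a small rectangular building: four walls, each 2860 mm tall and 133 mm thick, enclosing a footprint 2770 mm (x) by 2750 mm (y) outside-to-outside, with no floor or roof. The front and back walls (the −y and +y sides) span the full width; the two side walls fit between them.


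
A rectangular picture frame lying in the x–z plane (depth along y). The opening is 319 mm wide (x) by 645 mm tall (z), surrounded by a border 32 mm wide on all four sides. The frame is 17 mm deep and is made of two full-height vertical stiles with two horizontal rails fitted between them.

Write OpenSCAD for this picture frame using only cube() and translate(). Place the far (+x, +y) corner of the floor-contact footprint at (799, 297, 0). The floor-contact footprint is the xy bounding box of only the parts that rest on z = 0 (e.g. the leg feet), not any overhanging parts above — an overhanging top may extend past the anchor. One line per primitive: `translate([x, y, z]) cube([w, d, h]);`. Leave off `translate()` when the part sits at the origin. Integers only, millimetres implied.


translate([416, 280, 0]) cube([32, 17, 709]);
translate([767, 280, 0]) cube([32, 17, 709]);
translate([448, 280, 0]) cube([319, 17, 32]);
translate([448, 280, 677]) cube([319, 17, 32]);


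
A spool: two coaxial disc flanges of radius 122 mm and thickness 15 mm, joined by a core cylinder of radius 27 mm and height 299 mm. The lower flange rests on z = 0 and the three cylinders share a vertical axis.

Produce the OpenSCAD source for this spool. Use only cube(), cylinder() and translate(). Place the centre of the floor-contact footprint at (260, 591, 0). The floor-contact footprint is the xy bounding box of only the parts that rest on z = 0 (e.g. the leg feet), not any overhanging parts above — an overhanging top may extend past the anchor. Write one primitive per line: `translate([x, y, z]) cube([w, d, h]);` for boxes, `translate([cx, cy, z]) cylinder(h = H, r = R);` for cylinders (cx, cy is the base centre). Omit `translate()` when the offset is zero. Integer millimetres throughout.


translate([260, 591, 0]) cylinder(h = 15, r = 122);
translate([260, 591, 15]) cylinder(h = 299, r = 27);
translate([260, 591, 314]) cylinder(h = 15, r = 122);


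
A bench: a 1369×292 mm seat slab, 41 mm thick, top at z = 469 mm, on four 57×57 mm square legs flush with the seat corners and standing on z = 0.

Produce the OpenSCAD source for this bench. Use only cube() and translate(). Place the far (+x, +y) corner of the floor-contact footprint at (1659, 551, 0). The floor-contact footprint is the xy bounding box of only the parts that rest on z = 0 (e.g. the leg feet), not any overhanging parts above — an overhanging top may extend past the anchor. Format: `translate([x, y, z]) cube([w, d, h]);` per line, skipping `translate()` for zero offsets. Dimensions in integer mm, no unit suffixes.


translate([290, 259, 428]) cube([1369, 292, 41]);
translate([290, 259, 0]) cube([57, 57, 428]);
translate([290, 494, 0]) cube([57, 57, 428]);
translate([1602, 259, 0]) cube([57, 57, 428]);
translate([1602, 494, 0]) cube([57, 57, 428]);


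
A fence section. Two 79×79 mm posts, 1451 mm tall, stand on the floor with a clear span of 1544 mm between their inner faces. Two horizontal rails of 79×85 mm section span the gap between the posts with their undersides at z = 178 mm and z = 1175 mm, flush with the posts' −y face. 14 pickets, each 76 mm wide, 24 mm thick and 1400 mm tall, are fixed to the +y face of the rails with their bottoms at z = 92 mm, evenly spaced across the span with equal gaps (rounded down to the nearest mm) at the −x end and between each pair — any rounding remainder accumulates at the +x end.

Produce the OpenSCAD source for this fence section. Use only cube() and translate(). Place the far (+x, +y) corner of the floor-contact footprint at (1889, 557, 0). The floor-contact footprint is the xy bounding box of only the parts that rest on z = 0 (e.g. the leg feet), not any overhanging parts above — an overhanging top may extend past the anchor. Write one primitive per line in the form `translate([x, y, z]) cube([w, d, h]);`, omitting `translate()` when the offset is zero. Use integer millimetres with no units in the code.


translate([187, 478, 0]) cube([79, 79, 1451]);
translate([1810, 478, 0]) cube([79, 79, 1451]);
translate([266, 478, 178]) cube([1544, 79, 85]);
translate([266, 478, 1175]) cube([1544, 79, 85]);
translate([298, 557, 92]) cube([76, 24, 1400]);
translate([406, 557, 92]) cube([76, 24, 1400]);
translate([514, 557, 92]) cube([76, 24, 1400]);
translate([622, 557, 92]) cube([76, 24, 1400]);
translate([730, 557, 92]) cube([76, 24, 1400]);
translate([838, 557, 92]) cube([76, 24, 1400]);
translate([946, 557, 92]) cube([76, 24, 1400]);
translate([1054, 557, 92]) cube([76, 24, 1400]);
translate([1162, 557, 92]) cube([76, 24, 1400]);
translate([1270, 557, 92]) cube([76, 24, 1400]);
translate([1378, 557, 92]) cube([76, 24, 1400]);
translate([1486, 557, 92]) cube([76, 24, 1400]);
translate([1594, 557, 92]) cube([76, 24, 1400]);
translate([1702, 557, 92]) cube([76, 24, 1400]);


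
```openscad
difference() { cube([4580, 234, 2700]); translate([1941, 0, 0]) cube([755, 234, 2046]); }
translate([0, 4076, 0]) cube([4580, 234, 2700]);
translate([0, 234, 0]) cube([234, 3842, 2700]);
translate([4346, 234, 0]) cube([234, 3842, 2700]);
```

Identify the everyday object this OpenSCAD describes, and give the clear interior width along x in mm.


A single room. The interior width is 4112 mm.

Four walls enclosing a rectangle with a door in the front wall — a room. Outside width 4580 minus two 234 mm walls gives 4112 mm.


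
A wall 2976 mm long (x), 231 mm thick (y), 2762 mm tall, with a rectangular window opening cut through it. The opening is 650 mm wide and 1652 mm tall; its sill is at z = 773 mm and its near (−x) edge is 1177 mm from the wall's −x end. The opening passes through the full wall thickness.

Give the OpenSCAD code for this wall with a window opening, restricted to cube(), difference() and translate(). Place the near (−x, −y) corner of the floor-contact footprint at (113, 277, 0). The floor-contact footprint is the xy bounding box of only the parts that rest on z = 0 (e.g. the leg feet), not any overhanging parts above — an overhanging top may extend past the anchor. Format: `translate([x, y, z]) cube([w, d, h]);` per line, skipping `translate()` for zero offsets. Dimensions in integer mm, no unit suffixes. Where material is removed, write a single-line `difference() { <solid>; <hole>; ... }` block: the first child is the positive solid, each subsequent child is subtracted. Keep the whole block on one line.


difference() { translate([113, 277, 0]) cube([2976, 231, 2762]); translate([1290, 277, 773]) cube([650, 231, 1652]); }


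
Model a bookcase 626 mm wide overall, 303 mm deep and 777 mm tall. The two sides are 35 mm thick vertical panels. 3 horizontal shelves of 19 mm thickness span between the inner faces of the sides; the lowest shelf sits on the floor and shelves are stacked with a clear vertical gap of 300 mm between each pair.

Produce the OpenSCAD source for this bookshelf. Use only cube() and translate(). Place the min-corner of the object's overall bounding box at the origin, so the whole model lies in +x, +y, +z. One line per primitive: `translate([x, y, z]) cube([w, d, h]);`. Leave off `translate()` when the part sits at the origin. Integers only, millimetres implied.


cube([35, 303, 777]);
translate([591, 0, 0]) cube([35, 303, 777]);
translate([35, 0, 0]) cube([556, 303, 19]);
translate([35, 0, 319]) cube([556, 303, 19]);
translate([35, 0, 638]) cube([556, 303, 19]);


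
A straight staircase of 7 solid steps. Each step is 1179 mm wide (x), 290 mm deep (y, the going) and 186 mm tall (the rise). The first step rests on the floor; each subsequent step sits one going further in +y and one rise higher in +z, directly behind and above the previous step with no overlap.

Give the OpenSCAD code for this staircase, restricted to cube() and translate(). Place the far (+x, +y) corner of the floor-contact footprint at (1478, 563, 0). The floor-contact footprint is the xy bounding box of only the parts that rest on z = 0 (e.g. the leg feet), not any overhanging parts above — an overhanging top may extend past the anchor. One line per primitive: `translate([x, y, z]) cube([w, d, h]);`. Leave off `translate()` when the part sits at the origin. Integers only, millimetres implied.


translate([299, 273, 0]) cube([1179, 290, 186]);
translate([299, 563, 186]) cube([1179, 290, 186]);
translate([299, 853, 372]) cube([1179, 290, 186]);
translate([299, 1143, 558]) cube([1179, 290, 186]);
translate([299, 1433, 744]) cube([1179, 290, 186]);
translate([299, 1723, 930]) cube([1179, 290, 186]);
translate([299, 2013, 1116]) cube([1179, 290, 186]);


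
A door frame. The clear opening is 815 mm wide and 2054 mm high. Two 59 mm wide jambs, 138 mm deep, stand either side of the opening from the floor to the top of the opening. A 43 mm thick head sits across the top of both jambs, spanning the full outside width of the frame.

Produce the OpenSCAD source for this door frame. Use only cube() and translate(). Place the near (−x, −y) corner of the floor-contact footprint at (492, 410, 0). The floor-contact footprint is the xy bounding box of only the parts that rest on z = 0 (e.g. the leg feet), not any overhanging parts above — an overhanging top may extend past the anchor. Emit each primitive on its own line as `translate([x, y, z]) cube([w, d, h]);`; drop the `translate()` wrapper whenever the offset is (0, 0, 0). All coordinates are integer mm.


translate([492, 410, 0]) cube([59, 138, 2054]);
translate([1366, 410, 0]) cube([59, 138, 2054]);
translate([492, 410, 2054]) cube([933, 138, 43]);


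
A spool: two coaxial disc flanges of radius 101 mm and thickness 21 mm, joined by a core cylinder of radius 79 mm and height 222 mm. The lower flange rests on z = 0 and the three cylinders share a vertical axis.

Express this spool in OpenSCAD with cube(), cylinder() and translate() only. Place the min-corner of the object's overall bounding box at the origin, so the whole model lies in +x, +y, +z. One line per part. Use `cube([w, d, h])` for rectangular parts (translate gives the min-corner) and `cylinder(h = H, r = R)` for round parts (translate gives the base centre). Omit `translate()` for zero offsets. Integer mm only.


translate([101, 101, 0]) cylinder(h = 21, r = 101);
translate([101, 101, 21]) cylinder(h = 222, r = 79);
translate([101, 101, 243]) cylinder(h = 21, r = 101);
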